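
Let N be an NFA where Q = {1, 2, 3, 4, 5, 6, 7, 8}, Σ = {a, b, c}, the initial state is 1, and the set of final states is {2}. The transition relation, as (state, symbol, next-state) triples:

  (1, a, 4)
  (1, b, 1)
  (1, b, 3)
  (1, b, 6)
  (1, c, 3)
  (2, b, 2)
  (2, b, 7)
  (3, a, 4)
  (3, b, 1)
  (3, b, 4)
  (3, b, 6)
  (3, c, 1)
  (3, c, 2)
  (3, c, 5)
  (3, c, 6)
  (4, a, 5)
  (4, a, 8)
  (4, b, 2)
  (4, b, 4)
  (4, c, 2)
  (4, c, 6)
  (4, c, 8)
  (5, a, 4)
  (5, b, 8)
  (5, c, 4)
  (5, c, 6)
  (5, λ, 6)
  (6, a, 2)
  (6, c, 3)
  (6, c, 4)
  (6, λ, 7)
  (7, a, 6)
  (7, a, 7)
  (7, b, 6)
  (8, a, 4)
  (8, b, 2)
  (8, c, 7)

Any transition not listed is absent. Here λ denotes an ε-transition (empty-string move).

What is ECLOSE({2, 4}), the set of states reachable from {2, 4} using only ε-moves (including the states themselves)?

{2, 4}

Begin with {2, 4}.
No ε-moves leave this set, so the closure equals the set itself.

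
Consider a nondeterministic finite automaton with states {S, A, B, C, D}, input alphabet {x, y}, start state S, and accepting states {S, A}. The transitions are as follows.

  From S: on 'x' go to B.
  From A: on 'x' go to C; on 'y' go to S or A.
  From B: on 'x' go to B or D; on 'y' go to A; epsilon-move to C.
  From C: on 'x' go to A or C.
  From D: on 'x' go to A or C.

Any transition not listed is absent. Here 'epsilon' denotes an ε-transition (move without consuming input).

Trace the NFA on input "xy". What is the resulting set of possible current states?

Start in {S}.
Read 'x': S→{B}; union {B}; ε-closure = {B, C}.
Read 'y': B→{A}, C→∅; now {A}.

{A}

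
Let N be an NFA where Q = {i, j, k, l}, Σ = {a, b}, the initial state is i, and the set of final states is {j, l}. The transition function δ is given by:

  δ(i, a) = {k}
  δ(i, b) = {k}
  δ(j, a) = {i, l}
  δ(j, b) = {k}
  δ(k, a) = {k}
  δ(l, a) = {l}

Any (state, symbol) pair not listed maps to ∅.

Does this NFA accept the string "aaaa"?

Start in {i}.
Read 'a': i→{k}; now {k}.
Read 'a': k→{k}; now {k}.
Read 'a': k→{k}; now {k}.
Read 'a': k→{k}; now {k}.
The final set {k} contains no accepting state.

No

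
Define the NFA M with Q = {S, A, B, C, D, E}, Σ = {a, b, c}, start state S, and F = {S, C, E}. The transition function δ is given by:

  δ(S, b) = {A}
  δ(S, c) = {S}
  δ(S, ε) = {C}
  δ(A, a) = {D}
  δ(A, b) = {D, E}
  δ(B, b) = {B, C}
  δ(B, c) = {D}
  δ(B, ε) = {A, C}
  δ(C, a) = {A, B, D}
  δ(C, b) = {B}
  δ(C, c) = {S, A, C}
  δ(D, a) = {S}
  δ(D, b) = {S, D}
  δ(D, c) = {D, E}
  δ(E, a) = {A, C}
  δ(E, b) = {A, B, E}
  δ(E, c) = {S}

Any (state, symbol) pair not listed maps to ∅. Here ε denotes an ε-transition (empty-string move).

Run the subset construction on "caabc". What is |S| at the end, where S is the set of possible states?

Start: ε-closure({S}) = {S, C}.
Read 'c': S→{S}, C→{S, A, C}; now {S, A, C}.
Read 'a': S→∅, A→{D}, C→{A, B, D}; union {A, B, D}; ε-closure = {A, B, C, D}.
Read 'a': A→{D}, B→∅, C→{A, B, D}, D→{S}; union {S, A, B, D}; ε-closure = {S, A, B, C, D}.
Read 'b': S→{A}, A→{D, E}, B→{B, C}, C→{B}, D→{S, D}; now {S, A, B, C, D, E}.
Read 'c': S→{S}, A→∅, B→{D}, C→{S, A, C}, D→{D, E}, E→{S}; now {S, A, C, D, E}.
That set has 5 states.

5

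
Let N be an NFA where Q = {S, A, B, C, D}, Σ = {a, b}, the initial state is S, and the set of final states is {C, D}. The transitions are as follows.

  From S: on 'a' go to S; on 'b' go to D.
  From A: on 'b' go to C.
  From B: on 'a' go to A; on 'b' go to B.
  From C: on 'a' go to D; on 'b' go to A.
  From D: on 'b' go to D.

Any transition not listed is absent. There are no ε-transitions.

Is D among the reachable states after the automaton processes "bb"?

Yes

Start in {S}.
Read 'b': {S} → {D}.
Read 'b': {D} → {D}.
State D is in {D}.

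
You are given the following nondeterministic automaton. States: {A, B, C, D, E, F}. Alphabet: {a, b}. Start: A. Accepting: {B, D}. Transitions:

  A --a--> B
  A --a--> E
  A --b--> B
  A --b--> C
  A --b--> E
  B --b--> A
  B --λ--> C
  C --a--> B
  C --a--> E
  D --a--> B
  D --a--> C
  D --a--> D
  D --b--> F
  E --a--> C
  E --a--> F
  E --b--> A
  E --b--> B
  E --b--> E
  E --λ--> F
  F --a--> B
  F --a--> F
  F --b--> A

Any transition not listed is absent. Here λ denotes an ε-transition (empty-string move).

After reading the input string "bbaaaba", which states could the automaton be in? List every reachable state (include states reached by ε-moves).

{B, C, E, F}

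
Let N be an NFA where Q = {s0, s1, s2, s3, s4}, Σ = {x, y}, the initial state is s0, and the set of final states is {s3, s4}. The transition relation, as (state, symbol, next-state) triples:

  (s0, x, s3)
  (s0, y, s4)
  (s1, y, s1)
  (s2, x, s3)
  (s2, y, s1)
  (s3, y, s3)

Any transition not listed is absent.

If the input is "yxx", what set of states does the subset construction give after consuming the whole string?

Start in {s0}.
Read 'y': s0→{s4}; now {s4}.
Read 'x': s4→∅; now ∅.
The set is empty and remains empty for the remaining 1 symbol.

∅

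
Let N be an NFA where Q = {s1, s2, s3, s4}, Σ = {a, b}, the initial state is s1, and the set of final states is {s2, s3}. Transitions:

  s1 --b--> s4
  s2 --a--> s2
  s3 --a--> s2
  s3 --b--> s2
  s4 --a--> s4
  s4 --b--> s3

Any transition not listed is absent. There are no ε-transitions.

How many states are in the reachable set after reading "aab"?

Start in {s1}.
Read 'a': s1→∅; now ∅.
The set is empty and remains empty for the remaining 2 symbols.
That set has 0 states.

0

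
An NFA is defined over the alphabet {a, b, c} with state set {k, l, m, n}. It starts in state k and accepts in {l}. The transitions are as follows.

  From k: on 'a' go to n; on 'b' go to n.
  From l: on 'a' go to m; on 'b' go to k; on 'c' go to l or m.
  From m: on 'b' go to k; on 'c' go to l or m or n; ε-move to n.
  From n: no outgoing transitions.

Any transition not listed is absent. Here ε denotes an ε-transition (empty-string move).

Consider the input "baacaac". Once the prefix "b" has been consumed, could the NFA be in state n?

Yes

Start in {k}.
Read 'b': k→{n}; now {n}.
State n is in {n}.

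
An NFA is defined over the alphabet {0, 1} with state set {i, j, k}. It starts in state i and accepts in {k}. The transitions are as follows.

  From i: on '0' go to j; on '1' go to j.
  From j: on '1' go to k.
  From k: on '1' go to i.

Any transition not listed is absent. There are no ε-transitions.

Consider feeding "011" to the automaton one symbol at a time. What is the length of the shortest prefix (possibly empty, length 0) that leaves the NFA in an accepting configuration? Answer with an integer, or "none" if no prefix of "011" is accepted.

2

Start in {i}.
Read '0': i→{j}; now {j}.
Read '1': j→{k}; now {k}.
None of the earlier sets intersect F, but {k} does.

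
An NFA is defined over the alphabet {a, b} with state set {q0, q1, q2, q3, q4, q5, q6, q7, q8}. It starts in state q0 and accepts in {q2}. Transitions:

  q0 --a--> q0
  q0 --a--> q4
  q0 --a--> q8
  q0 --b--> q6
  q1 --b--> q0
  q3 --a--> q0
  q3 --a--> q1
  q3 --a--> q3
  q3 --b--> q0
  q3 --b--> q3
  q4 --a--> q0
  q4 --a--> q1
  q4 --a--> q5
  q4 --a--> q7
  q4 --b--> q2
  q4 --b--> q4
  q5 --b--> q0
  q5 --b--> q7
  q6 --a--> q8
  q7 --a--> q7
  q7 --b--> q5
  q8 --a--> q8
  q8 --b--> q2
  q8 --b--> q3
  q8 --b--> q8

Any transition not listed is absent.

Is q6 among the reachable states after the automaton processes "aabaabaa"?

No

Start in {q0}.
Read 'a': {q0} → {q0, q4, q8}.
Read 'a': {q0, q4, q8} → {q0, q1, q4, q5, q7, q8}.
Read 'b': {q0, q1, q4, q5, q7, q8} → {q0, q2, q3, q4, q5, q6, q7, q8}.
Read 'a': {q0, q2, q3, q4, q5, q6, q7, q8} → {q0, q1, q3, q4, q5, q7, q8}.
Read 'a': {q0, q1, q3, q4, q5, q7, q8} → {q0, q1, q3, q4, q5, q7, q8}.
Read 'b': {q0, q1, q3, q4, q5, q7, q8} → {q0, q2, q3, q4, q5, q6, q7, q8}.
Read 'a': {q0, q2, q3, q4, q5, q6, q7, q8} → {q0, q1, q3, q4, q5, q7, q8}.
Read 'a': {q0, q1, q3, q4, q5, q7, q8} → {q0, q1, q3, q4, q5, q7, q8}.
State q6 is not in {q0, q1, q3, q4, q5, q7, q8}.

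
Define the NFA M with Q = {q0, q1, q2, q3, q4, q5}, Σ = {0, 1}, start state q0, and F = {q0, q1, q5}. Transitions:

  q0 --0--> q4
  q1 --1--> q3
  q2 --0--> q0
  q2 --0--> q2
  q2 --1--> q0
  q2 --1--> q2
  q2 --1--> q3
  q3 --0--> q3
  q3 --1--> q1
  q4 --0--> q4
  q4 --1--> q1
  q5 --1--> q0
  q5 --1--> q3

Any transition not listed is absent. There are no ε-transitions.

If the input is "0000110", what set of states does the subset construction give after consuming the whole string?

Start in {q0}.
Read '0': q0→{q4}; now {q4}.
Read '0': q4→{q4}; now {q4}.
Read '0': q4→{q4}; now {q4}.
Read '0': q4→{q4}; now {q4}.
Read '1': q4→{q1}; now {q1}.
Read '1': q1→{q3}; now {q3}.
Read '0': q3→{q3}; now {q3}.

{q3}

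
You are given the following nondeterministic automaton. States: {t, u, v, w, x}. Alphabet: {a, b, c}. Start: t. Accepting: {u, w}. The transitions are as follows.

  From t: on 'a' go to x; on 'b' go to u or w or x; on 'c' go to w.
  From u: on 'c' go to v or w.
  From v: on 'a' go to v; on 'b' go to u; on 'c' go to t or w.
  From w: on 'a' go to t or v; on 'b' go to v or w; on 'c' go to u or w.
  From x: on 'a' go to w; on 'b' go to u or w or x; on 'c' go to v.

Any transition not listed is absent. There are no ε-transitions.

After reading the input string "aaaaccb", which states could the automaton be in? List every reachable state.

Start in {t}.
Read 'a': t→{x}; now {x}.
Read 'a': x→{w}; now {w}.
Read 'a': w→{t, v}; now {t, v}.
Read 'a': t→{x}, v→{v}; now {v, x}.
Read 'c': v→{t, w}, x→{v}; now {t, v, w}.
Read 'c': t→{w}, v→{t, w}, w→{u, w}; now {t, u, w}.
Read 'b': t→{u, w, x}, u→∅, w→{v, w}; now {u, v, w, x}.

{u, v, w, x}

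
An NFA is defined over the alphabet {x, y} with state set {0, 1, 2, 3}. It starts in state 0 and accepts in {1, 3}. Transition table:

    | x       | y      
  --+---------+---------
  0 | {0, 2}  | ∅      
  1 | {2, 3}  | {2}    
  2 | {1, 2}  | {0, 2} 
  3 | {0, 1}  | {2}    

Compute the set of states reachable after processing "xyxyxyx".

{0, 1, 2}

Start in {0}.
Read 'x': 0→{0, 2}; now {0, 2}.
Read 'y': 0→∅, 2→{0, 2}; now {0, 2}.
Read 'x': 0→{0, 2}, 2→{1, 2}; now {0, 1, 2}.
Read 'y': 0→∅, 1→{2}, 2→{0, 2}; now {0, 2}.
Read 'x': 0→{0, 2}, 2→{1, 2}; now {0, 1, 2}.
Read 'y': 0→∅, 1→{2}, 2→{0, 2}; now {0, 2}.
Read 'x': 0→{0, 2}, 2→{1, 2}; now {0, 1, 2}.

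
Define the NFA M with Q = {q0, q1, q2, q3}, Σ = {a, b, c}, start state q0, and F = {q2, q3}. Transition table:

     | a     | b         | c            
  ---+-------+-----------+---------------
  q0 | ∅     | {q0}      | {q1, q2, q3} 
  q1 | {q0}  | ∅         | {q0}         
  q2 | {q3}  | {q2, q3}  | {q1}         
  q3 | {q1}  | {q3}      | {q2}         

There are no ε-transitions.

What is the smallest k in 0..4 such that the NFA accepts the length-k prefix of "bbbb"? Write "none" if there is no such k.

none

Start in {q0}.
Read 'b': q0→{q0}; now {q0}.
Read 'b': q0→{q0}; now {q0}.
Read 'b': q0→{q0}; now {q0}.
Read 'b': q0→{q0}; now {q0}.
No reachable set along the way intersects F.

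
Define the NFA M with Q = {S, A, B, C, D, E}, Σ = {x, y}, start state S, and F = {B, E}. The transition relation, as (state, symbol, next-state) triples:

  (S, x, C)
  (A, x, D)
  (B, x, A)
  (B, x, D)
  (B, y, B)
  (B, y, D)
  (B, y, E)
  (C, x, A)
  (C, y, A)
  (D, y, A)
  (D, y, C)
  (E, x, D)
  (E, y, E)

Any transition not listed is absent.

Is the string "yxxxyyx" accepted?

Start in {S}.
Read 'y': S→∅; now ∅.
The set is empty and remains empty for the remaining 6 symbols.
The final set ∅ contains no accepting state.

No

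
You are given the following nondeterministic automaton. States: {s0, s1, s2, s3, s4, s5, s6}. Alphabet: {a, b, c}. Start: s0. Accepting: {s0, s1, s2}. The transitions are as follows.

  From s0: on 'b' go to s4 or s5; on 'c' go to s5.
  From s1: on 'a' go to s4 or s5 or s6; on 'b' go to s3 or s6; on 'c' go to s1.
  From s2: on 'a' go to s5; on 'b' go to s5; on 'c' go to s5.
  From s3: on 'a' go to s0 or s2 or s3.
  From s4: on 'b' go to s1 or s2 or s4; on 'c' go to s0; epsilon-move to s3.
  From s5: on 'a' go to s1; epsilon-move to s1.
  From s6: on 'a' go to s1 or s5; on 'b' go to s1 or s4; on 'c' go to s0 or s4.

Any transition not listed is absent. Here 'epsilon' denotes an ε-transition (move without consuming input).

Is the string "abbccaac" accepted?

No

Start in {s0}.
Read 'a': s0→∅; now ∅.
The set is empty and remains empty for the remaining 7 symbols.
The final set ∅ contains no accepting state.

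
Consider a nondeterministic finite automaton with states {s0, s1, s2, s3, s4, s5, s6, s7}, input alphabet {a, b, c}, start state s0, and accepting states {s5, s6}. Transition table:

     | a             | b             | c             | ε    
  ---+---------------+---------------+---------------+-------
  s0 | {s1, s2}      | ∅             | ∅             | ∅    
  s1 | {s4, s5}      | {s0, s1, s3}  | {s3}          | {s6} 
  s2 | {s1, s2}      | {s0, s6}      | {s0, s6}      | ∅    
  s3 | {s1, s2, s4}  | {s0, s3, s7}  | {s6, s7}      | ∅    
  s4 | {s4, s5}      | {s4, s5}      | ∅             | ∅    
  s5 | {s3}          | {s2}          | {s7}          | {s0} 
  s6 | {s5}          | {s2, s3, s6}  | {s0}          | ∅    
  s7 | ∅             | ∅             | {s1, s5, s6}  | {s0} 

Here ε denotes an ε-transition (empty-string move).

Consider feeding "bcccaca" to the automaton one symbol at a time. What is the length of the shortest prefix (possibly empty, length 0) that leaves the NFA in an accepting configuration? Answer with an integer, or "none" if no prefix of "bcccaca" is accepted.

Start in {s0}.
Read 'b': s0→∅; now ∅.
The set is empty and remains empty for the remaining 6 symbols.
No reachable set along the way intersects F.

none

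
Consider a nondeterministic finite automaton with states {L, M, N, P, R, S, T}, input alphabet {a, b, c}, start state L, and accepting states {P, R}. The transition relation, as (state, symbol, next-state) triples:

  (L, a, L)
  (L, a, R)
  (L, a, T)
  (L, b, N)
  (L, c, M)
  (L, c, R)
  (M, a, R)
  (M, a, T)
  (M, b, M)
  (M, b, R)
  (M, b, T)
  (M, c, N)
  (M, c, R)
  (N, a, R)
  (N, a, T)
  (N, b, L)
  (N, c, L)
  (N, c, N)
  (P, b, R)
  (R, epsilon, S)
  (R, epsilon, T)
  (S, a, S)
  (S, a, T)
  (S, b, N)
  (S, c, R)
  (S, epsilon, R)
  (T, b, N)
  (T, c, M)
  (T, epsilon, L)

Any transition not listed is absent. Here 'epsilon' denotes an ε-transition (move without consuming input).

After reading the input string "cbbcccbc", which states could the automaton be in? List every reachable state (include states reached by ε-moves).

{L, M, N, R, S, T}

Start in {L}.
Read 'c': L→{M, R}; union {M, R}; ε-closure = {L, M, R, S, T}.
Read 'b': L→{N}, M→{M, R, T}, R→∅, S→{N}, T→{N}; union {M, N, R, T}; ε-closure = {L, M, N, R, S, T}.
Read 'b': L→{N}, M→{M, R, T}, N→{L}, R→∅, S→{N}, T→{N}; union {L, M, N, R, T}; ε-closure = {L, M, N, R, S, T}.
Read 'c': L→{M, R}, M→{N, R}, N→{L, N}, R→∅, S→{R}, T→{M}; union {L, M, N, R}; ε-closure = {L, M, N, R, S, T}.
Read 'c': L→{M, R}, M→{N, R}, N→{L, N}, R→∅, S→{R}, T→{M}; union {L, M, N, R}; ε-closure = {L, M, N, R, S, T}.
Read 'c': L→{M, R}, M→{N, R}, N→{L, N}, R→∅, S→{R}, T→{M}; union {L, M, N, R}; ε-closure = {L, M, N, R, S, T}.
Read 'b': L→{N}, M→{M, R, T}, N→{L}, R→∅, S→{N}, T→{N}; union {L, M, N, R, T}; ε-closure = {L, M, N, R, S, T}.
Read 'c': L→{M, R}, M→{N, R}, N→{L, N}, R→∅, S→{R}, T→{M}; union {L, M, N, R}; ε-closure = {L, M, N, R, S, T}.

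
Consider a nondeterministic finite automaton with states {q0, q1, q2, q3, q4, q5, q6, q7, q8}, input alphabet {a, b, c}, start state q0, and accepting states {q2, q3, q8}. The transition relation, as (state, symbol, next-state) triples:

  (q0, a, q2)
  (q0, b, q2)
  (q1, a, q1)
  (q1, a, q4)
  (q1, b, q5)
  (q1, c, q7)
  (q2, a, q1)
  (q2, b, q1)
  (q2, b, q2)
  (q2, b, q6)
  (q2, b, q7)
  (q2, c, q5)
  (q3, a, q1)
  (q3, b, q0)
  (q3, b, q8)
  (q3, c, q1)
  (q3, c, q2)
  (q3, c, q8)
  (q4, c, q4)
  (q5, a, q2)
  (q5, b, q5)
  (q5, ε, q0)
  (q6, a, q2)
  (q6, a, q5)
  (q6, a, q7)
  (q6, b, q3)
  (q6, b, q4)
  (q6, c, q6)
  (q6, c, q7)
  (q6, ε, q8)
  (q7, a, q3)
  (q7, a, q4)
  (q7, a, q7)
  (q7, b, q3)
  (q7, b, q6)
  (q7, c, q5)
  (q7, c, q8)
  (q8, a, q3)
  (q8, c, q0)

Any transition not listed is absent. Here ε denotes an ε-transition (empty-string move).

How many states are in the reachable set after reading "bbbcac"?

Start in {q0}.
Read 'b': {q0} → {q2}.
Read 'b': {q2} → {q1, q2, q6, q7, q8}.
Read 'b': {q1, q2, q6, q7, q8} → {q0, q1, q2, q3, q4, q5, q6, q7, q8}.
Read 'c': {q0, q1, q2, q3, q4, q5, q6, q7, q8} → {q0, q1, q2, q4, q5, q6, q7, q8}.
Read 'a': {q0, q1, q2, q4, q5, q6, q7, q8} → {q0, q1, q2, q3, q4, q5, q7}.
Read 'c': {q0, q1, q2, q3, q4, q5, q7} → {q0, q1, q2, q4, q5, q7, q8}.
That set has 7 states.

7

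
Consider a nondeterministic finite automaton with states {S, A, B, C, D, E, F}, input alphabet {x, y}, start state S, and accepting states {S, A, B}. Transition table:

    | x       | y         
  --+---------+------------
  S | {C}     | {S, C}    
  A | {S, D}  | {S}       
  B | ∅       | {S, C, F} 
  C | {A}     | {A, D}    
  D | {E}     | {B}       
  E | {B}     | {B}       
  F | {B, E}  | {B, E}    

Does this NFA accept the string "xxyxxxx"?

Start in {S}.
Read 'x': {S} → {C}.
Read 'x': {C} → {A}.
Read 'y': {A} → {S}.
Read 'x': {S} → {C}.
Read 'x': {C} → {A}.
Read 'x': {A} → {S, D}.
Read 'x': {S, D} → {C, E}.
The final set {C, E} contains no accepting state.

No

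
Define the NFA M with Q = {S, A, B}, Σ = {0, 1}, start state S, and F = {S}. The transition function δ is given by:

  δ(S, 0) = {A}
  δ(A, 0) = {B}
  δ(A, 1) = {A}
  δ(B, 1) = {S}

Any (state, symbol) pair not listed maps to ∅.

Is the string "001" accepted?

Yes

Start in {S}.
Read '0': {S} → {A}.
Read '0': {A} → {B}.
Read '1': {B} → {S}.
The final set {S} contains the accepting state S.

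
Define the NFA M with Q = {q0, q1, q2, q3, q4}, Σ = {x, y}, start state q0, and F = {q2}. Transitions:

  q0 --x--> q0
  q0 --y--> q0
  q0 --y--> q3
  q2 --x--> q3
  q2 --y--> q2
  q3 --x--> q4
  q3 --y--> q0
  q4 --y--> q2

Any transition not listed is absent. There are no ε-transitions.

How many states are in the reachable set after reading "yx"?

Start in {q0}.
Read 'y': {q0} → {q0, q3}.
Read 'x': {q0, q3} → {q0, q4}.
That set has 2 states.

2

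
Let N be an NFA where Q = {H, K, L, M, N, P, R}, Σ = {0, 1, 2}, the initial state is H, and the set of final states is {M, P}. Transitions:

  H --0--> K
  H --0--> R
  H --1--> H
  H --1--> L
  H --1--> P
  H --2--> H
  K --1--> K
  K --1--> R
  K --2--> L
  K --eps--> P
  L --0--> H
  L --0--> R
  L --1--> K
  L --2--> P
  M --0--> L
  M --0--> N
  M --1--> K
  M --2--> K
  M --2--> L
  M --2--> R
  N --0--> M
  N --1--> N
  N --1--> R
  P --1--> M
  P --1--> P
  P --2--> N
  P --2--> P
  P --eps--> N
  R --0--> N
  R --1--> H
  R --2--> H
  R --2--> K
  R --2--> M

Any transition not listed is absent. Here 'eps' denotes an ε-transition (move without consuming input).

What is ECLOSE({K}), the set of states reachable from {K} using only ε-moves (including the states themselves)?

Begin with {K}.
ε-move K → P; add P.
ε-move P → N; add N.

{K, N, P}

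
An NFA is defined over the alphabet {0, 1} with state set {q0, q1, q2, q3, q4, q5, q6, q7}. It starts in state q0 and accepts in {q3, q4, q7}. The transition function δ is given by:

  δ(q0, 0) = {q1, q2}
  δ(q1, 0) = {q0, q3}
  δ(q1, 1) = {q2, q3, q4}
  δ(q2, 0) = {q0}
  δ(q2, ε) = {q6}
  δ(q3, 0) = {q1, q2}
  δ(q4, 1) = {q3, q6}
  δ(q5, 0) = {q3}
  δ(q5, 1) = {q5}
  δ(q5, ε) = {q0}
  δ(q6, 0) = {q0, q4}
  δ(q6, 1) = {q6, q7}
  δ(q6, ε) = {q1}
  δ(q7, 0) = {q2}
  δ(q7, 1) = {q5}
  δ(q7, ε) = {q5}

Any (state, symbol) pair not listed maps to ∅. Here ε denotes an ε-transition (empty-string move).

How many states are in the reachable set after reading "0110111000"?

6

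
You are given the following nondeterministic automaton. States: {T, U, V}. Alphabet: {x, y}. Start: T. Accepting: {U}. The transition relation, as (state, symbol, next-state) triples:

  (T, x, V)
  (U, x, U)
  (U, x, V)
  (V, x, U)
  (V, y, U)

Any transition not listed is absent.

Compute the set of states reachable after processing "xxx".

Start in {T}.
Read 'x': {T} → {V}.
Read 'x': {V} → {U}.
Read 'x': {U} → {U, V}.

{U, V}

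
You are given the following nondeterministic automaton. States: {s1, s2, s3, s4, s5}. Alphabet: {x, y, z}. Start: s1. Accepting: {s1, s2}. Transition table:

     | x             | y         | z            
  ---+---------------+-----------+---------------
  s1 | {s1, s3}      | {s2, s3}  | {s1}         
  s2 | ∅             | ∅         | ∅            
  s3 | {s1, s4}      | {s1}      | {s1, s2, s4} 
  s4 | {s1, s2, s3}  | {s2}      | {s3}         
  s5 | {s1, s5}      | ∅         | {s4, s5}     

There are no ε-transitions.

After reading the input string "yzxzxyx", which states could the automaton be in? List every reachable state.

{s1, s3, s4}

Start in {s1}.
Read 'y': s1→{s2, s3}; now {s2, s3}.
Read 'z': s2→∅, s3→{s1, s2, s4}; now {s1, s2, s4}.
Read 'x': s1→{s1, s3}, s2→∅, s4→{s1, s2, s3}; now {s1, s2, s3}.
Read 'z': s1→{s1}, s2→∅, s3→{s1, s2, s4}; now {s1, s2, s4}.
Read 'x': s1→{s1, s3}, s2→∅, s4→{s1, s2, s3}; now {s1, s2, s3}.
Read 'y': s1→{s2, s3}, s2→∅, s3→{s1}; now {s1, s2, s3}.
Read 'x': s1→{s1, s3}, s2→∅, s3→{s1, s4}; now {s1, s3, s4}.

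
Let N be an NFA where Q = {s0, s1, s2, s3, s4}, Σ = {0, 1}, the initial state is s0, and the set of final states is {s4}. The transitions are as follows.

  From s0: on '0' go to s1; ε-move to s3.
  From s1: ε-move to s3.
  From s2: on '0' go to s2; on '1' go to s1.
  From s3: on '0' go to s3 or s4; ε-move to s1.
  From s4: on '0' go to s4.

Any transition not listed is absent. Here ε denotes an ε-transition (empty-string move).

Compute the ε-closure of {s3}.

Begin with {s3}.
ε-move s3 → s1; add s1.

{s1, s3}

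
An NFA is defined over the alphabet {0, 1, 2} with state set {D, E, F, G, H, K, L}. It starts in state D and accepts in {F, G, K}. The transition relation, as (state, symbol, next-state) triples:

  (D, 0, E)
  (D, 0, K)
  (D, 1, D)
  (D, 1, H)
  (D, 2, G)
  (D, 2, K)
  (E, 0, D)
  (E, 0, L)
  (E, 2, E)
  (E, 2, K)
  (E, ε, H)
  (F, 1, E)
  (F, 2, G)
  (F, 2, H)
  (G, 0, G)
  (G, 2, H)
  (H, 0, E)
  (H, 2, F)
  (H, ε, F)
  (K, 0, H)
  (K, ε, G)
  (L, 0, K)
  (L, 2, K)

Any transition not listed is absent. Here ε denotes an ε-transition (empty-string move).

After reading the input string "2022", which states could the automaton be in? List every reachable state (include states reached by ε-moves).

{F, G, H}

Start in {D}.
Read '2': {D} → {G, K}.
Read '0': {G, K} → {F, G, H}.
Read '2': {F, G, H} → {F, G, H}.
Read '2': {F, G, H} → {F, G, H}.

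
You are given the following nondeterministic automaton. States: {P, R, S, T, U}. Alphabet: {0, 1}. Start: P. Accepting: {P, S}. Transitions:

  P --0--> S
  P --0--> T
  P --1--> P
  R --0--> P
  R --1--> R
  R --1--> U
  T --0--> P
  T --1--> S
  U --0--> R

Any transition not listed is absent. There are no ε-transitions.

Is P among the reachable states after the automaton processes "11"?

Start in {P}.
Read '1': {P} → {P}.
Read '1': {P} → {P}.
State P is in {P}.

Yes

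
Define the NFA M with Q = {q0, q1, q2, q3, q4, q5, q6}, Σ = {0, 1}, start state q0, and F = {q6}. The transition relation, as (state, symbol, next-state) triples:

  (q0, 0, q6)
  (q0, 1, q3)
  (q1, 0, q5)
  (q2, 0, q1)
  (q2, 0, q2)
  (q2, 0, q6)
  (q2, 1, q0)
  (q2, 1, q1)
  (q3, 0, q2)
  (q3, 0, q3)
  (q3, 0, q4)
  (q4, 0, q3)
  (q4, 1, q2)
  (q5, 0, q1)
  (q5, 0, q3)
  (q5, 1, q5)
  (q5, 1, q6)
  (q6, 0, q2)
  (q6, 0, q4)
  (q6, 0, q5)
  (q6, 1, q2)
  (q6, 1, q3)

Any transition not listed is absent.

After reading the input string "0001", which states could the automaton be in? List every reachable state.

{q0, q1, q2, q3}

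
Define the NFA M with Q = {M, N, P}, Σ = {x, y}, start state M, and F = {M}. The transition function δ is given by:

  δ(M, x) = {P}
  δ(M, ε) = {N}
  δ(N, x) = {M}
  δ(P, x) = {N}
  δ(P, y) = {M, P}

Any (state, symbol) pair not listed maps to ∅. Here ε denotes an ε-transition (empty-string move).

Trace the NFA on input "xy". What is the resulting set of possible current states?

{M, N, P}

Start: ε-closure({M}) = {M, N}.
Read 'x': M→{P}, N→{M}; union {M, P}; ε-closure = {M, N, P}.
Read 'y': M→∅, N→∅, P→{M, P}; union {M, P}; ε-closure = {M, N, P}.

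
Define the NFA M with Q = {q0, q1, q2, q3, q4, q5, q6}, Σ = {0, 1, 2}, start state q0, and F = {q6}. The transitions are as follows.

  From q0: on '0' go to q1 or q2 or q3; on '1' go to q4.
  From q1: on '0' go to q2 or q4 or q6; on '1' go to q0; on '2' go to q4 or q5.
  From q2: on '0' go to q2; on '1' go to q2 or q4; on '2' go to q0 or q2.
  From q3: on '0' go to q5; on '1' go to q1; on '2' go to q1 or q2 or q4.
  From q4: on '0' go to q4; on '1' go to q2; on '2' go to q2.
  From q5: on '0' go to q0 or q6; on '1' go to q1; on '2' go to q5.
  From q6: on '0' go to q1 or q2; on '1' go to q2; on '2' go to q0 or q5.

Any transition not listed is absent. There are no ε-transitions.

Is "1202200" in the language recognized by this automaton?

Start in {q0}.
Read '1': {q0} → {q4}.
Read '2': {q4} → {q2}.
Read '0': {q2} → {q2}.
Read '2': {q2} → {q0, q2}.
Read '2': {q0, q2} → {q0, q2}.
Read '0': {q0, q2} → {q1, q2, q3}.
Read '0': {q1, q2, q3} → {q2, q4, q5, q6}.
The final set {q2, q4, q5, q6} contains the accepting state q6.

Yes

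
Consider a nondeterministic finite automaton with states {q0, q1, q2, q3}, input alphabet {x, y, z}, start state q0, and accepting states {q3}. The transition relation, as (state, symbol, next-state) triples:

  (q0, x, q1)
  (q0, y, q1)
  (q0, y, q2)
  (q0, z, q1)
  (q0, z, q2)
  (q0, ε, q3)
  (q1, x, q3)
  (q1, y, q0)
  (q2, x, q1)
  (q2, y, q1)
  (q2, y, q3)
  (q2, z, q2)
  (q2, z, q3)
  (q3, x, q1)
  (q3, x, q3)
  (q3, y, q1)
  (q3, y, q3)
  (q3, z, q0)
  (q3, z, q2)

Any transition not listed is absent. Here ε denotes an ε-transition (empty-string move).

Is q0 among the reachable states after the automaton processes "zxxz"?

Yes

Start: ε-closure({q0}) = {q0, q3}.
Read 'z': q0→{q1, q2}, q3→{q0, q2}; union {q0, q1, q2}; ε-closure = {q0, q1, q2, q3}.
Read 'x': q0→{q1}, q1→{q3}, q2→{q1}, q3→{q1, q3}; now {q1, q3}.
Read 'x': q1→{q3}, q3→{q1, q3}; now {q1, q3}.
Read 'z': q1→∅, q3→{q0, q2}; union {q0, q2}; ε-closure = {q0, q2, q3}.
State q0 is in {q0, q2, q3}.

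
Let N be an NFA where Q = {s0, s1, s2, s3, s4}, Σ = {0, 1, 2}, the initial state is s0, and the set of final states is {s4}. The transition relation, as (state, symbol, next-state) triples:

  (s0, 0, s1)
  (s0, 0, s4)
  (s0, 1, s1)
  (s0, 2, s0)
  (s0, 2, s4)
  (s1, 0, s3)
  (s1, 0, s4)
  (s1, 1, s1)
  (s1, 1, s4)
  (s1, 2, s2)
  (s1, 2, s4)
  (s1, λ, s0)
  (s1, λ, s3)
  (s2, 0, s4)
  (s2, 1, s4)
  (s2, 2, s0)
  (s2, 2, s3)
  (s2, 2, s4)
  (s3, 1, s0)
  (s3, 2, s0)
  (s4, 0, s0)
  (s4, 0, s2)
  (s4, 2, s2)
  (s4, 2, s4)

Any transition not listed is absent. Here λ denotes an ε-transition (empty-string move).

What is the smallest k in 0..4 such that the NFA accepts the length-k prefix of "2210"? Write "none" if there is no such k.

Start in {s0}.
Read '2': s0→{s0, s4}; now {s0, s4}.
None of the earlier sets intersect F, but {s0, s4} does.

1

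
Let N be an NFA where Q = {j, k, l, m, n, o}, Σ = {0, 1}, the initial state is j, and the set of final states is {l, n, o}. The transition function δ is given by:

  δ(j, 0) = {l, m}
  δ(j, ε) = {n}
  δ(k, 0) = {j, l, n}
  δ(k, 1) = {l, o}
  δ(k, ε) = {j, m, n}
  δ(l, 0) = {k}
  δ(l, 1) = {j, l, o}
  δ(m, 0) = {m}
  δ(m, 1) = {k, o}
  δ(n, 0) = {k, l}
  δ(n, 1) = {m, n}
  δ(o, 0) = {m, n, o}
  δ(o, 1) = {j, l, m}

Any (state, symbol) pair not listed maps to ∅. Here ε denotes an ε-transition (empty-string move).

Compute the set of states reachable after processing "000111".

Start: ε-closure({j}) = {j, n}.
Read '0': {j, n} → {j, k, l, m, n}.
Read '0': {j, k, l, m, n} → {j, k, l, m, n}.
Read '0': {j, k, l, m, n} → {j, k, l, m, n}.
Read '1': {j, k, l, m, n} → {j, k, l, m, n, o}.
Read '1': {j, k, l, m, n, o} → {j, k, l, m, n, o}.
Read '1': {j, k, l, m, n, o} → {j, k, l, m, n, o}.

{j, k, l, m, n, o}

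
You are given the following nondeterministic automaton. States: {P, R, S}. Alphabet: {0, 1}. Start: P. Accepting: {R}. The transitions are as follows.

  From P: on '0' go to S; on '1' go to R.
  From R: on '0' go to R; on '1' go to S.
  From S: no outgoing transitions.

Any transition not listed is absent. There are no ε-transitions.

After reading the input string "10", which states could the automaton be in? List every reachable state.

{R}

Start in {P}.
Read '1': {P} → {R}.
Read '0': {R} → {R}.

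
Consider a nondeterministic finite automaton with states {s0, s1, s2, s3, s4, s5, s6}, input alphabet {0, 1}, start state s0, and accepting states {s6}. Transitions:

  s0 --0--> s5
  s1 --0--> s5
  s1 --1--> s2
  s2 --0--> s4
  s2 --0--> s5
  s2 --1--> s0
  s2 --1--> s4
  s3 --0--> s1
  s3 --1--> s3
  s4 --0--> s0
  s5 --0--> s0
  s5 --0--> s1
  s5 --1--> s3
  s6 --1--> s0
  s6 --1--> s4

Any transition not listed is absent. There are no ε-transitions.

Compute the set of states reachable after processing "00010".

Start in {s0}.
Read '0': s0→{s5}; now {s5}.
Read '0': s5→{s0, s1}; now {s0, s1}.
Read '0': s0→{s5}, s1→{s5}; now {s5}.
Read '1': s5→{s3}; now {s3}.
Read '0': s3→{s1}; now {s1}.

{s1}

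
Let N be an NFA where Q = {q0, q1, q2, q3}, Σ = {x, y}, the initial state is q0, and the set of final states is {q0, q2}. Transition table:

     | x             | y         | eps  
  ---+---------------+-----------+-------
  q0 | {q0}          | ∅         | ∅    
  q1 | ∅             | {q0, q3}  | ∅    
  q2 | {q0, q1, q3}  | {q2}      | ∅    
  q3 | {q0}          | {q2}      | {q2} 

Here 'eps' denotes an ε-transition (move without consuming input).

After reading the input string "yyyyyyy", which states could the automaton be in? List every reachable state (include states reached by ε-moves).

∅

Start in {q0}.
Read 'y': q0→∅; now ∅.
The set is empty and remains empty for the remaining 6 symbols.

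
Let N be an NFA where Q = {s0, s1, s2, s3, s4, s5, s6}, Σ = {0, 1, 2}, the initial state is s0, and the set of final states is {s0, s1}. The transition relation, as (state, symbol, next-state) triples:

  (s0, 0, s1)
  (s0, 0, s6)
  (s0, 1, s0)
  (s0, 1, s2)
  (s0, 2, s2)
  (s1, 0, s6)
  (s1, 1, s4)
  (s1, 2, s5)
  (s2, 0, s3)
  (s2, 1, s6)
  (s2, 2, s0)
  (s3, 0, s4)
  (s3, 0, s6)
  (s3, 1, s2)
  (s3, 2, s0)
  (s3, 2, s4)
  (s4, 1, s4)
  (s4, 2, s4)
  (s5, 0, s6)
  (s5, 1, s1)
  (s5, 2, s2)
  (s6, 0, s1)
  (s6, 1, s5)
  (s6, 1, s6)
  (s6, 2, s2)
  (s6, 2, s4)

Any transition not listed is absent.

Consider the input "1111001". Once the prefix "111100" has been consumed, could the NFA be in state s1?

Start in {s0}.
Read '1': s0→{s0, s2}; now {s0, s2}.
Read '1': s0→{s0, s2}, s2→{s6}; now {s0, s2, s6}.
Read '1': s0→{s0, s2}, s2→{s6}, s6→{s5, s6}; now {s0, s2, s5, s6}.
Read '1': s0→{s0, s2}, s2→{s6}, s5→{s1}, s6→{s5, s6}; now {s0, s1, s2, s5, s6}.
Read '0': s0→{s1, s6}, s1→{s6}, s2→{s3}, s5→{s6}, s6→{s1}; now {s1, s3, s6}.
Read '0': s1→{s6}, s3→{s4, s6}, s6→{s1}; now {s1, s4, s6}.
State s1 is in {s1, s4, s6}.

Yes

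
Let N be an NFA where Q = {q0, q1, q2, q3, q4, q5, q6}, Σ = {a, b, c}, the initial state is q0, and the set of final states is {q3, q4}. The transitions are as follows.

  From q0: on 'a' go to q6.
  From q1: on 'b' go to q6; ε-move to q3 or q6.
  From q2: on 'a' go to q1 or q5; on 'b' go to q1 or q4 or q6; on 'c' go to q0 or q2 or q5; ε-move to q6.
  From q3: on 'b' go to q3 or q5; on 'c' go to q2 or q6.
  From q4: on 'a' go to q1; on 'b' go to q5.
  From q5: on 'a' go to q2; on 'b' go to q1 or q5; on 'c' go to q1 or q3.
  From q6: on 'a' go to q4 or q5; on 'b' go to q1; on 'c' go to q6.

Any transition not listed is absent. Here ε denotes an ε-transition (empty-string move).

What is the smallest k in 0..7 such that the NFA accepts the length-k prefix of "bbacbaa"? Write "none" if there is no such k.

none

Start in {q0}.
Read 'b': q0→∅; now ∅.
The set is empty and remains empty for the remaining 6 symbols.
No reachable set along the way intersects F.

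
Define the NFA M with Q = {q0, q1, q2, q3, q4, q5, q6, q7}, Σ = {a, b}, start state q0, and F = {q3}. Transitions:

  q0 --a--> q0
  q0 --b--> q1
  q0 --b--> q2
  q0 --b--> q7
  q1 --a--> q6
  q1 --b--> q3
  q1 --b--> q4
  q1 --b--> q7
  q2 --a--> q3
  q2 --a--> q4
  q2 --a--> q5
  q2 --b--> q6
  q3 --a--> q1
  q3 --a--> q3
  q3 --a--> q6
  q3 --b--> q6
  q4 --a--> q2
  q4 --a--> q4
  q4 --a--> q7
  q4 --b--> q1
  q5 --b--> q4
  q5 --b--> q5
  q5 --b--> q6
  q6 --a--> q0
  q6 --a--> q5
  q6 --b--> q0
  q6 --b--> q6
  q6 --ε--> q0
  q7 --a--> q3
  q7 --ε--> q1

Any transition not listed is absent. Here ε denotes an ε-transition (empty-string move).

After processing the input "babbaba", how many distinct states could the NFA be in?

Start in {q0}.
Read 'b': {q0} → {q1, q2, q7}.
Read 'a': {q1, q2, q7} → {q0, q3, q4, q5, q6}.
Read 'b': {q0, q3, q4, q5, q6} → {q0, q1, q2, q4, q5, q6, q7}.
Read 'b': {q0, q1, q2, q4, q5, q6, q7} → {q0, q1, q2, q3, q4, q5, q6, q7}.
Read 'a': {q0, q1, q2, q3, q4, q5, q6, q7} → {q0, q1, q2, q3, q4, q5, q6, q7}.
Read 'b': {q0, q1, q2, q3, q4, q5, q6, q7} → {q0, q1, q2, q3, q4, q5, q6, q7}.
Read 'a': {q0, q1, q2, q3, q4, q5, q6, q7} → {q0, q1, q2, q3, q4, q5, q6, q7}.
That set has 8 states.

8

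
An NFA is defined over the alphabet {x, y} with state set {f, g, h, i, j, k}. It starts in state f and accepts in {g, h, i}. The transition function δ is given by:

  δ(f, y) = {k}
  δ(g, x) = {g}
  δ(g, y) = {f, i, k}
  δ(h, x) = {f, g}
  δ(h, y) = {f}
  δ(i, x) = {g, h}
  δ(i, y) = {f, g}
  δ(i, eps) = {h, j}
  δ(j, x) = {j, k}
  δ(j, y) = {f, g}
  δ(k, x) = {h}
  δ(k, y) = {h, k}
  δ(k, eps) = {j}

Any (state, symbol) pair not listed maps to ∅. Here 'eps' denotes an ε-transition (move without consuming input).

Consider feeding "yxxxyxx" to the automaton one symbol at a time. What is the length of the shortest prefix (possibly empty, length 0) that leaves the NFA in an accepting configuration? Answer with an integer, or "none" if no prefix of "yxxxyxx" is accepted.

2

Start in {f}.
Read 'y': {f} → {j, k}.
Read 'x': {j, k} → {h, j, k}.
None of the earlier sets intersect F, but {h, j, k} does.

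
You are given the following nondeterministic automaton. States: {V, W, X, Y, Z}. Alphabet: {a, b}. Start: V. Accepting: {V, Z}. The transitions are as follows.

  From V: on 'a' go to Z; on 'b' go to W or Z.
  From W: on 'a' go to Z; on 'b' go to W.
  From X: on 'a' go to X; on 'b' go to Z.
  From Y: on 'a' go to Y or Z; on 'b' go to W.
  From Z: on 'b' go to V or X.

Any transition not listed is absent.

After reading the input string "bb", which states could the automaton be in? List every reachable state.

Start in {V}.
Read 'b': {V} → {W, Z}.
Read 'b': {W, Z} → {V, W, X}.

{V, W, X}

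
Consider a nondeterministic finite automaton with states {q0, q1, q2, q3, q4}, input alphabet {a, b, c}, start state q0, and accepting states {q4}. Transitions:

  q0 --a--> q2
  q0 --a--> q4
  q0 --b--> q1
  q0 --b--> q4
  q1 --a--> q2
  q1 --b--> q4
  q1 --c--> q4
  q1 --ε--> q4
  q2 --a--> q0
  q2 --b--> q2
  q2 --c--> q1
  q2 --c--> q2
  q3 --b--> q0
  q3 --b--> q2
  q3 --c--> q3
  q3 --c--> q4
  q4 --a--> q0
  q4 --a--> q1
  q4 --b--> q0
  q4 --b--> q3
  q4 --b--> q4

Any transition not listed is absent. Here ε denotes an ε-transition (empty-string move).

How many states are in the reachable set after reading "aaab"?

5

Start in {q0}.
Read 'a': {q0} → {q2, q4}.
Read 'a': {q2, q4} → {q0, q1, q4}.
Read 'a': {q0, q1, q4} → {q0, q1, q2, q4}.
Read 'b': {q0, q1, q2, q4} → {q0, q1, q2, q3, q4}.
That set has 5 states.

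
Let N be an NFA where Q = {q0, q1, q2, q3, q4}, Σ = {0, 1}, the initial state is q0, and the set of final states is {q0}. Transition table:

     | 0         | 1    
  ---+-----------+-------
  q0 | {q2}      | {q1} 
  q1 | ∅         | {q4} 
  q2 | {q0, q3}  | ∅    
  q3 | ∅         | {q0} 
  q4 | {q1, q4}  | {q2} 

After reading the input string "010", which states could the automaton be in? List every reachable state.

∅

Start in {q0}.
Read '0': q0→{q2}; now {q2}.
Read '1': q2→∅; now ∅.
The set is empty and remains empty for the remaining 1 symbol.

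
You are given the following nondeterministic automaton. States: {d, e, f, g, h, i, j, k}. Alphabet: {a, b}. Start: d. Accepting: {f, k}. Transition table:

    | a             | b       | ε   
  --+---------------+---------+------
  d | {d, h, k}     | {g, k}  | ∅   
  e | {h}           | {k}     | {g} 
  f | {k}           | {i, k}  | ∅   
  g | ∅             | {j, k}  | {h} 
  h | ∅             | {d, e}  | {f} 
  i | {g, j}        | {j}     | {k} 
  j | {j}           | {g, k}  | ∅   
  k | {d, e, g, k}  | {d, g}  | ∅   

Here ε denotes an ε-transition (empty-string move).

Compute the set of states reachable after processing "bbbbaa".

Start in {d}.
Read 'b': {d} → {f, g, h, k}.
Read 'b': {f, g, h, k} → {d, e, f, g, h, i, j, k}.
Read 'b': {d, e, f, g, h, i, j, k} → {d, e, f, g, h, i, j, k}.
Read 'b': {d, e, f, g, h, i, j, k} → {d, e, f, g, h, i, j, k}.
Read 'a': {d, e, f, g, h, i, j, k} → {d, e, f, g, h, j, k}.
Read 'a': {d, e, f, g, h, j, k} → {d, e, f, g, h, j, k}.

{d, e, f, g, h, j, k}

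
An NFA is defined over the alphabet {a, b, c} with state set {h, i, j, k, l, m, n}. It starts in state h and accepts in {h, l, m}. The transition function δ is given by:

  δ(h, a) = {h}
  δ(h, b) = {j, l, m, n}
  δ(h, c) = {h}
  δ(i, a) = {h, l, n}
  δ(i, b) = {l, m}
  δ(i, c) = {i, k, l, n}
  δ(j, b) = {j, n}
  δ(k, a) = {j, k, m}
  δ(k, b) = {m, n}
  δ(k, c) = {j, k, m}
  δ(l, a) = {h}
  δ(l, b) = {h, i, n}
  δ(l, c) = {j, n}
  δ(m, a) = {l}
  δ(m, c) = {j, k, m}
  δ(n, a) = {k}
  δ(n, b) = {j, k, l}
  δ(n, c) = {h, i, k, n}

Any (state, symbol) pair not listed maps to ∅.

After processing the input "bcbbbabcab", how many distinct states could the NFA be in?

7

Start in {h}.
Read 'b': {h} → {j, l, m, n}.
Read 'c': {j, l, m, n} → {h, i, j, k, m, n}.
Read 'b': {h, i, j, k, m, n} → {j, k, l, m, n}.
Read 'b': {j, k, l, m, n} → {h, i, j, k, l, m, n}.
Read 'b': {h, i, j, k, l, m, n} → {h, i, j, k, l, m, n}.
Read 'a': {h, i, j, k, l, m, n} → {h, j, k, l, m, n}.
Read 'b': {h, j, k, l, m, n} → {h, i, j, k, l, m, n}.
Read 'c': {h, i, j, k, l, m, n} → {h, i, j, k, l, m, n}.
Read 'a': {h, i, j, k, l, m, n} → {h, j, k, l, m, n}.
Read 'b': {h, j, k, l, m, n} → {h, i, j, k, l, m, n}.
That set has 7 states.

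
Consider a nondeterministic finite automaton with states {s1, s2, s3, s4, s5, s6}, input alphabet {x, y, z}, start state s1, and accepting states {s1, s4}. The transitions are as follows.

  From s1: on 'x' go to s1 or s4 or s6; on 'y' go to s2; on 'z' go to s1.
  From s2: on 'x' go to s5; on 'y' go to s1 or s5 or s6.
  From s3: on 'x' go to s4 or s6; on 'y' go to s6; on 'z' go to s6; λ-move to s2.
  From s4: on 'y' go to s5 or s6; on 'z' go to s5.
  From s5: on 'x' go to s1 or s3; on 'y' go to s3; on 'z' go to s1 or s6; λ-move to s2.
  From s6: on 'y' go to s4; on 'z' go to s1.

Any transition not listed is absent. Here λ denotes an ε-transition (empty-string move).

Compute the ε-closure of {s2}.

{s2}

Begin with {s2}.
No ε-moves leave this set, so the closure equals the set itself.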